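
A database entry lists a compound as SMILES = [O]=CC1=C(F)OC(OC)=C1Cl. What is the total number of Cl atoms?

Scan the SMILES for Cl atoms (remember two-letter symbols like Cl and Br are single atoms).
Chlorine count: 1.

1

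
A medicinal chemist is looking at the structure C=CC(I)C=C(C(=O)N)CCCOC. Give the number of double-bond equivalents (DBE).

3

Degree of unsaturation = (number of rings) + (number of π bonds).
Ring closures in the SMILES: 0.
π bonds: 3 double bonds (each 1 DoU) → 3 DoU from unsaturation.
Total DoU = 0 + 3 = 3.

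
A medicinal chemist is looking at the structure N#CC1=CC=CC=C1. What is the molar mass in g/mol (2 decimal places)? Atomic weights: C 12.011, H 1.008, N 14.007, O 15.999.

First, the molecular formula is C7H5N (counting implicit H from valence).
  C: 7 × 12.011 = 84.077
  H: 5 × 1.008 = 5.040
  N: 1 × 14.007 = 14.007
Sum: 7×12.011 + 5×1.008 + 1×14.007 = 103.124 → 103.12 g/mol.

103.12 g/mol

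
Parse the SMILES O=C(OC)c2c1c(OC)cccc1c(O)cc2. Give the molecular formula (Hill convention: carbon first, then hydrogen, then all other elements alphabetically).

Walk through each heavy atom and fill implicit hydrogens from standard valence (C 4, N 3, O 2, S 2, halogen 1); for lowercase aromatic atoms, an aromatic c carries 1 H when it has two neighbours and 0 H with three, and aromatic n carries 0 H:
  atom 1: O, bond orders sum to 2 (valence 2) → 0 H
  atom 2: C, bond orders sum to 4 (valence 4) → 0 H
  atom 3: O, bond orders sum to 2 (valence 2) → 0 H
  atom 4: C, bond orders sum to 1 (valence 4) → 3 H
  atom 5: aromatic c, 3 neighbours → 0 H
  atom 6: aromatic c, 3 neighbours → 0 H
  atom 7: aromatic c, 3 neighbours → 0 H
  atom 8: O, bond orders sum to 2 (valence 2) → 0 H
  atom 9: C, bond orders sum to 1 (valence 4) → 3 H
  atom 10: aromatic c, 2 neighbours → 1 H
  atom 11: aromatic c, 2 neighbours → 1 H
  atom 12: aromatic c, 2 neighbours → 1 H
  atom 13: aromatic c, 3 neighbours → 0 H
  atom 14: aromatic c, 3 neighbours → 0 H
  atom 15: O, bond orders sum to 1 (valence 2) → 1 H
  atom 16: aromatic c, 2 neighbours → 1 H
  atom 17: aromatic c, 2 neighbours → 1 H
Totals → C:13, H:12, O:4.
In Hill order: C13H12O4.

C13H12O4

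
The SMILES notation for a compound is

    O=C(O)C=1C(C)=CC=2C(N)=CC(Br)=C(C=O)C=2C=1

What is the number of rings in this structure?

2

In SMILES, each pair of matching ring-closure digits denotes one ring-closing bond; the number of such bonds equals the number of independent rings.
Ring-closure bonds here: 2.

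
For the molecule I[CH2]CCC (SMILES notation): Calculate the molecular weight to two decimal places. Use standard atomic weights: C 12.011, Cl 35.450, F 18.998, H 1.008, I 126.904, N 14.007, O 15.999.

First, the molecular formula is C4H9I (counting implicit H from valence).
  C: 4 × 12.011 = 48.044
  H: 9 × 1.008 = 9.072
  I: 1 × 126.904 = 126.904
Sum: 4×12.011 + 9×1.008 + 1×126.904 = 184.020 → 184.02 g/mol.

184.02 g/mol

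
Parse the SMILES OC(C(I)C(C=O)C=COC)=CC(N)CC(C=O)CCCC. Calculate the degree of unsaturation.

4

Degree of unsaturation = (number of rings) + (number of π bonds).
Ring closures in the SMILES: 0.
π bonds: 4 double bonds (each 1 DoU) → 4 DoU from unsaturation.
Total DoU = 0 + 4 = 4.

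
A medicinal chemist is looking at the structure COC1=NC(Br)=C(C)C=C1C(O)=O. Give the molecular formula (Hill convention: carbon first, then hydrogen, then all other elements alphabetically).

Walk through each heavy atom and fill implicit hydrogens from standard valence (C 4, N 3, O 2, S 2, halogen 1):
  atom 1: C, bond orders sum to 1 (valence 4) → 3 H
  atom 2: O, bond orders sum to 2 (valence 2) → 0 H
  atom 3: C, bond orders sum to 4 (valence 4) → 0 H
  atom 4: N, bond orders sum to 3 (valence 3) → 0 H
  atom 5: C, bond orders sum to 4 (valence 4) → 0 H
  atom 6: Br (halogen, monovalent) → 0 H
  atom 7: C, bond orders sum to 4 (valence 4) → 0 H
  atom 8: C, bond orders sum to 1 (valence 4) → 3 H
  atom 9: C, bond orders sum to 3 (valence 4) → 1 H
  atom 10: C, bond orders sum to 4 (valence 4) → 0 H
  atom 11: C, bond orders sum to 4 (valence 4) → 0 H
  atom 12: O, bond orders sum to 1 (valence 2) → 1 H
  atom 13: O, bond orders sum to 2 (valence 2) → 0 H
Totals → C:8, H:8, Br:1, N:1, O:3.

C8H8BrNO3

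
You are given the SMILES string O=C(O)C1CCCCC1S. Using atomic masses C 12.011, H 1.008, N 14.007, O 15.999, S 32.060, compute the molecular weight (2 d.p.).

First, the molecular formula is C7H12O2S (counting implicit H from valence).
  C: 7 × 12.011 = 84.077
  H: 12 × 1.008 = 12.096
  O: 2 × 15.999 = 31.998
  S: 1 × 32.060 = 32.060
Sum: 7×12.011 + 12×1.008 + 2×15.999 + 1×32.060 = 160.231 → 160.23 g/mol.

160.23 g/mol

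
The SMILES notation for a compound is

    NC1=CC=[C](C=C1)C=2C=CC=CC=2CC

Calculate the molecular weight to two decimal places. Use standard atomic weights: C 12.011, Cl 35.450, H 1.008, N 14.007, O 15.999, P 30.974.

197.28 g/mol

First, the molecular formula is C14H15N (counting implicit H from valence).
  C: 14 × 12.011 = 168.154
  H: 15 × 1.008 = 15.120
  N: 1 × 14.007 = 14.007
Sum: 14×12.011 + 15×1.008 + 1×14.007 = 197.281 → 197.28 g/mol.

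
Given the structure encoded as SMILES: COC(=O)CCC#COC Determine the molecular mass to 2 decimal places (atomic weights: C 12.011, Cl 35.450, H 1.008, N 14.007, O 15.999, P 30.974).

First, the molecular formula is C7H10O3 (counting implicit H from valence).
  C: 7 × 12.011 = 84.077
  H: 10 × 1.008 = 10.080
  O: 3 × 15.999 = 47.997
Sum: 7×12.011 + 10×1.008 + 3×15.999 = 142.154 → 142.15 g/mol.

142.15 g/mol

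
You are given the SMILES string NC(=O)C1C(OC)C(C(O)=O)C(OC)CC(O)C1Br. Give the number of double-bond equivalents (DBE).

Degree of unsaturation = (number of rings) + (number of π bonds).
Ring closures in the SMILES: 1.
π bonds: 2 double bonds (each 1 DoU) → 2 DoU from unsaturation.
Total DoU = 1 + 2 = 3.

3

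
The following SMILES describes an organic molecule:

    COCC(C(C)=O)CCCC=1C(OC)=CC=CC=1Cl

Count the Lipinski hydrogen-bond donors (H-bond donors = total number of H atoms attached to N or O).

0

Donors: find every N or O and count the H atoms it carries.
  atom 2 (O): bond orders sum to 2 → 0 H
  atom 7 (O): bond orders sum to 2 → 0 H
  atom 13 (O): bond orders sum to 2 → 0 H
Lipinski HBD = 0.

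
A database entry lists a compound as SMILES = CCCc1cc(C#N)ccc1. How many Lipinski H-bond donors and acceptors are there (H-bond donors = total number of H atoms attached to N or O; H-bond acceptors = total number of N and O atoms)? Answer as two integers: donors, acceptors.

0, 1

Donors: find every N or O and count the H atoms it carries.
  atom 8 (N): bond orders sum to 3 → 0 H
Lipinski HBD = 0.
Acceptors: N atoms = 1, O atoms = 0 → HBA = 1.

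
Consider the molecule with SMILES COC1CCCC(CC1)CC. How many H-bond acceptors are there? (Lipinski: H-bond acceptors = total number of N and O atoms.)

N atoms: 0; O atoms: 1.
Lipinski HBA = 0 + 1 = 1.

1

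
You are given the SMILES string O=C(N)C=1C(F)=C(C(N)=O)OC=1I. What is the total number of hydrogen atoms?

4

Walk through each heavy atom and fill implicit hydrogens from standard valence (C 4, N 3, O 2, S 2, halogen 1):
  atom 1: O, bond orders sum to 2 (valence 2) → 0 H
  atom 2: C, bond orders sum to 4 (valence 4) → 0 H
  atom 3: N, bond orders sum to 1 (valence 3) → 2 H
  atom 4: C, bond orders sum to 4 (valence 4) → 0 H
  atom 5: C, bond orders sum to 4 (valence 4) → 0 H
  atom 6: F (halogen, monovalent) → 0 H
  atom 7: C, bond orders sum to 4 (valence 4) → 0 H
  atom 8: C, bond orders sum to 4 (valence 4) → 0 H
  atom 9: N, bond orders sum to 1 (valence 3) → 2 H
  atom 10: O, bond orders sum to 2 (valence 2) → 0 H
  atom 11: O, bond orders sum to 2 (valence 2) → 0 H
  atom 12: C, bond orders sum to 4 (valence 4) → 0 H
  atom 13: I (halogen, monovalent) → 0 H
Total hydrogens: 4.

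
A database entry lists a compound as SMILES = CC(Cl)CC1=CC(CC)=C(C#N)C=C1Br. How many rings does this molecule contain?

In SMILES, each pair of matching ring-closure digits denotes one ring-closing bond; the number of such bonds equals the number of independent rings.
Ring-closure bonds here: 1.

1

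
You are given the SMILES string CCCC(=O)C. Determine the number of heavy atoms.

Every atom symbol written in the SMILES (organic subset) is one heavy atom; implicit H are not written.
Heavy atoms by element → C:5, O:1.
Total: 6.

6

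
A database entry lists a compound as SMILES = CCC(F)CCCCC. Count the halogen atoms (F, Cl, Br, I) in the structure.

Halogen atoms appear at heavy-atom position 4 (1×F).
Halogen count: 1.

1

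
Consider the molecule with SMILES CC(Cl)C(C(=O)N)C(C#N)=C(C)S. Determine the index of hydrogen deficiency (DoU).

4

Degree of unsaturation = (number of rings) + (number of π bonds).
Ring closures in the SMILES: 0.
π bonds: 2 double bonds (each 1 DoU), 1 triple bond (each 2 DoU) → 4 DoU from unsaturation.
Total DoU = 0 + 4 = 4.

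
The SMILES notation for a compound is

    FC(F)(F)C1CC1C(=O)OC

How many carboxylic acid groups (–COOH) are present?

Scan the SMILES for the carboxylic acid motif — none present.
Groups that are present: 1 ester.

0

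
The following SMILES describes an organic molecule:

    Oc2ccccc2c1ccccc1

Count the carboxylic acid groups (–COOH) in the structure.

Scan the SMILES for the carboxylic acid motif — none present.
Groups that are present: 1 hydroxyl.

0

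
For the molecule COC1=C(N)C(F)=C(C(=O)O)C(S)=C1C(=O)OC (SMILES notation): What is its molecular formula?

Walk through each heavy atom and fill implicit hydrogens from standard valence (C 4, N 3, O 2, S 2, halogen 1):
  atom 1: C, bond orders sum to 1 (valence 4) → 3 H
  atom 2: O, bond orders sum to 2 (valence 2) → 0 H
  atom 3: C, bond orders sum to 4 (valence 4) → 0 H
  atom 4: C, bond orders sum to 4 (valence 4) → 0 H
  atom 5: N, bond orders sum to 1 (valence 3) → 2 H
  atom 6: C, bond orders sum to 4 (valence 4) → 0 H
  atom 7: F (halogen, monovalent) → 0 H
  atom 8: C, bond orders sum to 4 (valence 4) → 0 H
  atom 9: C, bond orders sum to 4 (valence 4) → 0 H
  atom 10: O, bond orders sum to 2 (valence 2) → 0 H
  atom 11: O, bond orders sum to 1 (valence 2) → 1 H
  atom 12: C, bond orders sum to 4 (valence 4) → 0 H
  atom 13: S, bond orders sum to 1 (valence 2) → 1 H
  atom 14: C, bond orders sum to 4 (valence 4) → 0 H
  atom 15: C, bond orders sum to 4 (valence 4) → 0 H
  atom 16: O, bond orders sum to 2 (valence 2) → 0 H
  atom 17: O, bond orders sum to 2 (valence 2) → 0 H
  atom 18: C, bond orders sum to 1 (valence 4) → 3 H
Totals → C:10, H:10, F:1, N:1, O:5, S:1.

C10H10FNO5S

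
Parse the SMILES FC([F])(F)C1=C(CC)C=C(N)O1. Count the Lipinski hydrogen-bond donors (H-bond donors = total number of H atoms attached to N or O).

Donors: find every N or O and count the H atoms it carries.
  atom 11 (N): bond orders sum to 1 → 2 H
  atom 12 (O): bond orders sum to 2 → 0 H
Lipinski HBD = 2.

2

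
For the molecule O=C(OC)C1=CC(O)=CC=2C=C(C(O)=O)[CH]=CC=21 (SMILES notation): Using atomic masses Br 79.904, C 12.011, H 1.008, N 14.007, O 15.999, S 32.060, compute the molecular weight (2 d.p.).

First, the molecular formula is C13H10O5 (counting implicit H from valence).
  C: 13 × 12.011 = 156.143
  H: 10 × 1.008 = 10.080
  O: 5 × 15.999 = 79.995
Sum: 13×12.011 + 10×1.008 + 5×15.999 = 246.218 → 246.22 g/mol.

246.22 g/mol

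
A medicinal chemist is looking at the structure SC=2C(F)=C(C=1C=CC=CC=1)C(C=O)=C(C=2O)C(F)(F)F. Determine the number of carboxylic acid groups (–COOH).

0

Scan the SMILES for the carboxylic acid motif — none present.
Groups that are present: 1 aldehyde, 1 hydroxyl, 1 thiol.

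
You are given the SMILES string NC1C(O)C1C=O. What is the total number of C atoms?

4

Count every carbon token in the SMILES (each C, including those in ring-closure positions and inside branches).
Carbon count: 4.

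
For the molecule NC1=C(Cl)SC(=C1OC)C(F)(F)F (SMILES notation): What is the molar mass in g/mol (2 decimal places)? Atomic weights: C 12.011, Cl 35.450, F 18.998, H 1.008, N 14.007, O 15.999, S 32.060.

First, the molecular formula is C6H5ClF3NOS (counting implicit H from valence).
  C: 6 × 12.011 = 72.066
  Cl: 1 × 35.450 = 35.450
  F: 3 × 18.998 = 56.994
  H: 5 × 1.008 = 5.040
  N: 1 × 14.007 = 14.007
  O: 1 × 15.999 = 15.999
  S: 1 × 32.060 = 32.060
Sum: 6×12.011 + 1×35.450 + 3×18.998 + 5×1.008 + 1×14.007 + 1×15.999 + 1×32.060 = 231.616 → 231.62 g/mol.

231.62 g/mol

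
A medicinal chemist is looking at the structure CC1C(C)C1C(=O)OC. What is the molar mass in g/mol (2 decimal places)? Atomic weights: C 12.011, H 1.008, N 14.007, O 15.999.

128.17 g/mol

First, the molecular formula is C7H12O2 (counting implicit H from valence).
  C: 7 × 12.011 = 84.077
  H: 12 × 1.008 = 12.096
  O: 2 × 15.999 = 31.998
Sum: 7×12.011 + 12×1.008 + 2×15.999 = 128.171 → 128.17 g/mol.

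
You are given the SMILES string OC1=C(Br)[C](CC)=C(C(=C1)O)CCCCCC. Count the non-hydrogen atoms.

Every atom symbol written in the SMILES (organic subset) is one heavy atom; implicit H are not written.
Heavy atoms by element → Br:1, C:14, O:2.
Total: 17.

17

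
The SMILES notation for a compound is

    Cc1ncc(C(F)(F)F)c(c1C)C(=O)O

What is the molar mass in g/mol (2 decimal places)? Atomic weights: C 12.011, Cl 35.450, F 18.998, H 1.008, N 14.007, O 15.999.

219.16 g/mol

First, the molecular formula is C9H8F3NO2 (counting implicit H from valence).
  C: 9 × 12.011 = 108.099
  F: 3 × 18.998 = 56.994
  H: 8 × 1.008 = 8.064
  N: 1 × 14.007 = 14.007
  O: 2 × 15.999 = 31.998
Sum: 9×12.011 + 3×18.998 + 8×1.008 + 1×14.007 + 2×15.999 = 219.162 → 219.16 g/mol.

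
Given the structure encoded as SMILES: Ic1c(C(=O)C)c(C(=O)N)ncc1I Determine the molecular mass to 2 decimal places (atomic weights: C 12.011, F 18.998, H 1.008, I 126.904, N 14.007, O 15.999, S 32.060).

First, the molecular formula is C8H6I2N2O2 (counting implicit H from valence).
  C: 8 × 12.011 = 96.088
  H: 6 × 1.008 = 6.048
  I: 2 × 126.904 = 253.808
  N: 2 × 14.007 = 28.014
  O: 2 × 15.999 = 31.998
Sum: 8×12.011 + 6×1.008 + 2×126.904 + 2×14.007 + 2×15.999 = 415.956 → 415.96 g/mol.

415.96 g/mol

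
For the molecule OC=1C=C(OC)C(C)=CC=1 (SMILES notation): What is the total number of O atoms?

Scan the SMILES for O atoms (remember two-letter symbols like Cl and Br are single atoms).
Oxygen count: 2.

2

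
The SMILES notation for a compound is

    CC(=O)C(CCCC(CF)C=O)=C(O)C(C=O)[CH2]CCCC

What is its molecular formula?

Walk through each heavy atom and fill implicit hydrogens from standard valence (C 4, N 3, O 2, S 2, halogen 1):
  atom 1: C, bond orders sum to 1 (valence 4) → 3 H
  atom 2: C, bond orders sum to 4 (valence 4) → 0 H
  atom 3: O, bond orders sum to 2 (valence 2) → 0 H
  atom 4: C, bond orders sum to 4 (valence 4) → 0 H
  atom 5: C, bond orders sum to 2 (valence 4) → 2 H
  atom 6: C, bond orders sum to 2 (valence 4) → 2 H
  atom 7: C, bond orders sum to 2 (valence 4) → 2 H
  atom 8: C, bond orders sum to 3 (valence 4) → 1 H
  atom 9: C, bond orders sum to 2 (valence 4) → 2 H
  atom 10: F (halogen, monovalent) → 0 H
  atom 11: C, bond orders sum to 3 (valence 4) → 1 H
  atom 12: O, bond orders sum to 2 (valence 2) → 0 H
  atom 13: C, bond orders sum to 4 (valence 4) → 0 H
  atom 14: O, bond orders sum to 1 (valence 2) → 1 H
  atom 15: C, bond orders sum to 3 (valence 4) → 1 H
  atom 16: C, bond orders sum to 3 (valence 4) → 1 H
  atom 17: O, bond orders sum to 2 (valence 2) → 0 H
  atom 18: C with explicit H count 2
  atom 19: C, bond orders sum to 2 (valence 4) → 2 H
  atom 20: C, bond orders sum to 2 (valence 4) → 2 H
  atom 21: C, bond orders sum to 2 (valence 4) → 2 H
  atom 22: C, bond orders sum to 1 (valence 4) → 3 H
Totals → C:17, H:27, F:1, O:4.

C17H27FO4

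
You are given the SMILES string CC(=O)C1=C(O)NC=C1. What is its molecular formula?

Walk through each heavy atom and fill implicit hydrogens from standard valence (C 4, N 3, O 2, S 2, halogen 1):
  atom 1: C, bond orders sum to 1 (valence 4) → 3 H
  atom 2: C, bond orders sum to 4 (valence 4) → 0 H
  atom 3: O, bond orders sum to 2 (valence 2) → 0 H
  atom 4: C, bond orders sum to 4 (valence 4) → 0 H
  atom 5: C, bond orders sum to 4 (valence 4) → 0 H
  atom 6: O, bond orders sum to 1 (valence 2) → 1 H
  atom 7: N, bond orders sum to 2 (valence 3) → 1 H
  atom 8: C, bond orders sum to 3 (valence 4) → 1 H
  atom 9: C, bond orders sum to 3 (valence 4) → 1 H
Totals → C:6, H:7, N:1, O:2.
In Hill order: C6H7NO2.

C6H7NO2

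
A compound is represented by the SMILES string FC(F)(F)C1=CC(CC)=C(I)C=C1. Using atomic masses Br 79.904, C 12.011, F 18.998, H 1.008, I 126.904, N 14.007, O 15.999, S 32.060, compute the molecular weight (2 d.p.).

First, the molecular formula is C9H8F3I (counting implicit H from valence).
  C: 9 × 12.011 = 108.099
  F: 3 × 18.998 = 56.994
  H: 8 × 1.008 = 8.064
  I: 1 × 126.904 = 126.904
Sum: 9×12.011 + 3×18.998 + 8×1.008 + 1×126.904 = 300.061 → 300.06 g/mol.

300.06 g/mol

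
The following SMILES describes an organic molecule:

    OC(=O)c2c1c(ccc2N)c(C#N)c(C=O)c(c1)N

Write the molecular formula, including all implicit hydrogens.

C13H9N3O3

Walk through each heavy atom and fill implicit hydrogens from standard valence (C 4, N 3, O 2, S 2, halogen 1); for lowercase aromatic atoms, an aromatic c carries 1 H when it has two neighbours and 0 H with three, and aromatic n carries 0 H:
  atom 1: O, bond orders sum to 1 (valence 2) → 1 H
  atom 2: C, bond orders sum to 4 (valence 4) → 0 H
  atom 3: O, bond orders sum to 2 (valence 2) → 0 H
  atom 4: aromatic c, 3 neighbours → 0 H
  atom 5: aromatic c, 3 neighbours → 0 H
  atom 6: aromatic c, 3 neighbours → 0 H
  atom 7: aromatic c, 2 neighbours → 1 H
  atom 8: aromatic c, 2 neighbours → 1 H
  atom 9: aromatic c, 3 neighbours → 0 H
  atom 10: N, bond orders sum to 1 (valence 3) → 2 H
  atom 11: aromatic c, 3 neighbours → 0 H
  atom 12: C, bond orders sum to 4 (valence 4) → 0 H
  atom 13: N, bond orders sum to 3 (valence 3) → 0 H
  atom 14: aromatic c, 3 neighbours → 0 H
  atom 15: C, bond orders sum to 3 (valence 4) → 1 H
  atom 16: O, bond orders sum to 2 (valence 2) → 0 H
  atom 17: aromatic c, 3 neighbours → 0 H
  atom 18: aromatic c, 2 neighbours → 1 H
  atom 19: N, bond orders sum to 1 (valence 3) → 2 H
Totals → C:13, H:9, N:3, O:3.
In Hill order: C13H9N3O3.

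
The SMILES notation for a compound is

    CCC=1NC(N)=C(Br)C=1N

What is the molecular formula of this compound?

Walk through each heavy atom and fill implicit hydrogens from standard valence (C 4, N 3, O 2, S 2, halogen 1):
  atom 1: C, bond orders sum to 1 (valence 4) → 3 H
  atom 2: C, bond orders sum to 2 (valence 4) → 2 H
  atom 3: C, bond orders sum to 4 (valence 4) → 0 H
  atom 4: N, bond orders sum to 2 (valence 3) → 1 H
  atom 5: C, bond orders sum to 4 (valence 4) → 0 H
  atom 6: N, bond orders sum to 1 (valence 3) → 2 H
  atom 7: C, bond orders sum to 4 (valence 4) → 0 H
  atom 8: Br (halogen, monovalent) → 0 H
  atom 9: C, bond orders sum to 4 (valence 4) → 0 H
  atom 10: N, bond orders sum to 1 (valence 3) → 2 H
Totals → C:6, H:10, Br:1, N:3.

C6H10BrN3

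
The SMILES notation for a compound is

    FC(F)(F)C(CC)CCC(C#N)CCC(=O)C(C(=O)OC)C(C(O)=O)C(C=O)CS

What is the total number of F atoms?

Scan the SMILES for F atoms (remember two-letter symbols like Cl and Br are single atoms).
Fluorine count: 3.

3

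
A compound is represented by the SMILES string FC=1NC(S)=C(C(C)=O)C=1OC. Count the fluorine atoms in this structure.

Scan the SMILES for F atoms (remember two-letter symbols like Cl and Br are single atoms).
Fluorine count: 1.

1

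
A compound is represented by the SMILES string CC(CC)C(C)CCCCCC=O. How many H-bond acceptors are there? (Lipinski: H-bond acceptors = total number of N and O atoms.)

1

N atoms: 0; O atoms: 1.
Lipinski HBA = 0 + 1 = 1.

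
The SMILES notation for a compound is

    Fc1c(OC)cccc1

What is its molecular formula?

C7H7FO

Walk through each heavy atom and fill implicit hydrogens from standard valence (C 4, N 3, O 2, S 2, halogen 1); for lowercase aromatic atoms, an aromatic c carries 1 H when it has two neighbours and 0 H with three, and aromatic n carries 0 H:
  atom 1: F (halogen, monovalent) → 0 H
  atom 2: aromatic c, 3 neighbours → 0 H
  atom 3: aromatic c, 3 neighbours → 0 H
  atom 4: O, bond orders sum to 2 (valence 2) → 0 H
  atom 5: C, bond orders sum to 1 (valence 4) → 3 H
  atom 6: aromatic c, 2 neighbours → 1 H
  atom 7: aromatic c, 2 neighbours → 1 H
  atom 8: aromatic c, 2 neighbours → 1 H
  atom 9: aromatic c, 2 neighbours → 1 H
Totals → C:7, H:7, F:1, O:1.
In Hill order: C7H7FO.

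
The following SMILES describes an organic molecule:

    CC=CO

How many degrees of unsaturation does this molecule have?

Molecular formula: C3H6O.
DoU = (2C + 2 + N − H − X) / 2, where X is the halogen count and O/S are ignored.
    = (2·3 + 2 + 0 − 6 − 0) / 2 = 2 / 2 = 1.

1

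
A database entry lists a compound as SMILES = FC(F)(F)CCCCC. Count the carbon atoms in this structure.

6

Count every carbon token in the SMILES (each C, including those in ring-closure positions and inside branches).
Carbon count: 6.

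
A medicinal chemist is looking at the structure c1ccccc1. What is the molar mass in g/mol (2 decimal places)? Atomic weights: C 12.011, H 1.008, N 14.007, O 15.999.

78.11 g/mol

First, the molecular formula is C6H6 (counting implicit H from valence).
  C: 6 × 12.011 = 72.066
  H: 6 × 1.008 = 6.048
Sum: 6×12.011 + 6×1.008 = 78.114 → 78.11 g/mol.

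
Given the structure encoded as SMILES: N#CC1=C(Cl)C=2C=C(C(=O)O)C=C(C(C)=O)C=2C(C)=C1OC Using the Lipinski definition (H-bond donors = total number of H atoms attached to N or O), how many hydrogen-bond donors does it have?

Donors: find every N or O and count the H atoms it carries.
  atom 1 (N): bond orders sum to 3 → 0 H
  atom 10 (O): bond orders sum to 2 → 0 H
  atom 11 (O): bond orders sum to 1 → 1 H
  atom 16 (O): bond orders sum to 2 → 0 H
  atom 21 (O): bond orders sum to 2 → 0 H
Lipinski HBD = 1.

1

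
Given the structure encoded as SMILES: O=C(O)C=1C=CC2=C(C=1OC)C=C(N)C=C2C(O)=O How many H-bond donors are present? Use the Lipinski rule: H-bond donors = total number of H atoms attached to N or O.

4

Donors: find every N or O and count the H atoms it carries.
  atom 1 (O): bond orders sum to 2 → 0 H
  atom 3 (O): bond orders sum to 1 → 1 H
  atom 10 (O): bond orders sum to 2 → 0 H
  atom 14 (N): bond orders sum to 1 → 2 H
  atom 18 (O): bond orders sum to 1 → 1 H
  atom 19 (O): bond orders sum to 2 → 0 H
Lipinski HBD = 4.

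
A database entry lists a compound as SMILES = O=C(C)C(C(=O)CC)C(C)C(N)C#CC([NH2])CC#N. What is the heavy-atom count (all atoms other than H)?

Every atom symbol written in the SMILES (organic subset) is one heavy atom; implicit H are not written.
Heavy atoms by element → C:14, N:3, O:2.
Total: 19.

19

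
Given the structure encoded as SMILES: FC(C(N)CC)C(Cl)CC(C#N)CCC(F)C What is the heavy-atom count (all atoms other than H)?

Every atom symbol written in the SMILES (organic subset) is one heavy atom; implicit H are not written.
Heavy atoms by element → C:12, Cl:1, F:2, N:2.
Total: 17.

17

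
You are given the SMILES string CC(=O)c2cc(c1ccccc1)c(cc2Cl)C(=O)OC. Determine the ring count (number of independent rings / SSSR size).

2

In SMILES, each pair of matching ring-closure digits denotes one ring-closing bond; the number of such bonds equals the number of independent rings.
Ring-closure bonds here: 2.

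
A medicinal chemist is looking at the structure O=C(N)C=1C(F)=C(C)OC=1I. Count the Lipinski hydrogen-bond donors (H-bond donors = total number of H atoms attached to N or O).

2

Donors: find every N or O and count the H atoms it carries.
  atom 1 (O): bond orders sum to 2 → 0 H
  atom 3 (N): bond orders sum to 1 → 2 H
  atom 9 (O): bond orders sum to 2 → 0 H
Lipinski HBD = 2.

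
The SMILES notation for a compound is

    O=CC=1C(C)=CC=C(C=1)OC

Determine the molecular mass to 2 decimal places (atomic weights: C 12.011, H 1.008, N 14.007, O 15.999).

First, the molecular formula is C9H10O2 (counting implicit H from valence).
  C: 9 × 12.011 = 108.099
  H: 10 × 1.008 = 10.080
  O: 2 × 15.999 = 31.998
Sum: 9×12.011 + 10×1.008 + 2×15.999 = 150.177 → 150.18 g/mol.

150.18 g/mol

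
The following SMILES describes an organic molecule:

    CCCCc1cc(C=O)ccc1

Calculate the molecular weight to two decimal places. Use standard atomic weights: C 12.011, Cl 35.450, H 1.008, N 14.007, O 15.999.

First, the molecular formula is C11H14O (counting implicit H from valence).
  C: 11 × 12.011 = 132.121
  H: 14 × 1.008 = 14.112
  O: 1 × 15.999 = 15.999
Sum: 11×12.011 + 14×1.008 + 1×15.999 = 162.232 → 162.23 g/mol.

162.23 g/mol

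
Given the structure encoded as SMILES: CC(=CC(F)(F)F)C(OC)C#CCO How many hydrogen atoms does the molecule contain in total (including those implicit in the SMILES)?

Walk through each heavy atom and fill implicit hydrogens from standard valence (C 4, N 3, O 2, S 2, halogen 1):
  atom 1: C, bond orders sum to 1 (valence 4) → 3 H
  atom 2: C, bond orders sum to 4 (valence 4) → 0 H
  atom 3: C, bond orders sum to 3 (valence 4) → 1 H
  atom 4: C, bond orders sum to 4 (valence 4) → 0 H
  atom 5: F (halogen, monovalent) → 0 H
  atom 6: F (halogen, monovalent) → 0 H
  atom 7: F (halogen, monovalent) → 0 H
  atom 8: C, bond orders sum to 3 (valence 4) → 1 H
  atom 9: O, bond orders sum to 2 (valence 2) → 0 H
  atom 10: C, bond orders sum to 1 (valence 4) → 3 H
  atom 11: C, bond orders sum to 4 (valence 4) → 0 H
  atom 12: C, bond orders sum to 4 (valence 4) → 0 H
  atom 13: C, bond orders sum to 2 (valence 4) → 2 H
  atom 14: O, bond orders sum to 1 (valence 2) → 1 H
Total hydrogens: 11.

11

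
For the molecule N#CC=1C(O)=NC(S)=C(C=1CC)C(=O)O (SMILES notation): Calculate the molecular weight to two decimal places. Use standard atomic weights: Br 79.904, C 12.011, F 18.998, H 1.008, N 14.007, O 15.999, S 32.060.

224.23 g/mol

First, the molecular formula is C9H8N2O3S (counting implicit H from valence).
  C: 9 × 12.011 = 108.099
  H: 8 × 1.008 = 8.064
  N: 2 × 14.007 = 28.014
  O: 3 × 15.999 = 47.997
  S: 1 × 32.060 = 32.060
Sum: 9×12.011 + 8×1.008 + 2×14.007 + 3×15.999 + 1×32.060 = 224.234 → 224.23 g/mol.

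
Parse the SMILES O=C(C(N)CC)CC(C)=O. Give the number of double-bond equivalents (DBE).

Degree of unsaturation = (number of rings) + (number of π bonds).
Ring closures in the SMILES: 0.
π bonds: 2 double bonds (each 1 DoU) → 2 DoU from unsaturation.
Total DoU = 0 + 2 = 2.

2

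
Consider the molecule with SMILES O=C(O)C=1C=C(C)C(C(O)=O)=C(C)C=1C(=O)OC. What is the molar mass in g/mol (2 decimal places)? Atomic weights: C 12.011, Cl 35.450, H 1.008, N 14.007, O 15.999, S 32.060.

252.22 g/mol

First, the molecular formula is C12H12O6 (counting implicit H from valence).
  C: 12 × 12.011 = 144.132
  H: 12 × 1.008 = 12.096
  O: 6 × 15.999 = 95.994
Sum: 12×12.011 + 12×1.008 + 6×15.999 = 252.222 → 252.22 g/mol.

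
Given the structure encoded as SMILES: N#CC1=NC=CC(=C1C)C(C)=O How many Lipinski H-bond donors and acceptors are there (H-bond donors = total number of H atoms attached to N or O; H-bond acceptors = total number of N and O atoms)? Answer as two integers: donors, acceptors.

0, 3

Donors: find every N or O and count the H atoms it carries.
  atom 1 (N): bond orders sum to 3 → 0 H
  atom 4 (N): bond orders sum to 3 → 0 H
  atom 12 (O): bond orders sum to 2 → 0 H
Lipinski HBD = 0.
Acceptors: N atoms = 2, O atoms = 1 → HBA = 3.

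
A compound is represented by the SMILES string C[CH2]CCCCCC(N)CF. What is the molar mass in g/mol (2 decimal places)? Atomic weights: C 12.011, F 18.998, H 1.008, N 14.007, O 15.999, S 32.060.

161.26 g/mol

First, the molecular formula is C9H20FN (counting implicit H from valence).
  C: 9 × 12.011 = 108.099
  F: 1 × 18.998 = 18.998
  H: 20 × 1.008 = 20.160
  N: 1 × 14.007 = 14.007
Sum: 9×12.011 + 1×18.998 + 20×1.008 + 1×14.007 = 161.264 → 161.26 g/mol.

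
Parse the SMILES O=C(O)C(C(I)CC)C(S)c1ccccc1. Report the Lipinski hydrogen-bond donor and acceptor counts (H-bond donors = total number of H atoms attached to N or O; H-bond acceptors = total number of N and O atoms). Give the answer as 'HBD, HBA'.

Donors: find every N or O and count the H atoms it carries.
  atom 1 (O): bond orders sum to 2 → 0 H
  atom 3 (O): bond orders sum to 1 → 1 H
Lipinski HBD = 1.
Acceptors: N atoms = 0, O atoms = 2 → HBA = 2.

1, 2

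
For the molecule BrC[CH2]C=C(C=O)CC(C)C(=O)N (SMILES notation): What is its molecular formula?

Walk through each heavy atom and fill implicit hydrogens from standard valence (C 4, N 3, O 2, S 2, halogen 1):
  atom 1: Br (halogen, monovalent) → 0 H
  atom 2: C, bond orders sum to 2 (valence 4) → 2 H
  atom 3: C with explicit H count 2
  atom 4: C, bond orders sum to 3 (valence 4) → 1 H
  atom 5: C, bond orders sum to 4 (valence 4) → 0 H
  atom 6: C, bond orders sum to 3 (valence 4) → 1 H
  atom 7: O, bond orders sum to 2 (valence 2) → 0 H
  atom 8: C, bond orders sum to 2 (valence 4) → 2 H
  atom 9: C, bond orders sum to 3 (valence 4) → 1 H
  atom 10: C, bond orders sum to 1 (valence 4) → 3 H
  atom 11: C, bond orders sum to 4 (valence 4) → 0 H
  atom 12: O, bond orders sum to 2 (valence 2) → 0 H
  atom 13: N, bond orders sum to 1 (valence 3) → 2 H
Totals → C:9, H:14, Br:1, N:1, O:2.

C9H14BrNO2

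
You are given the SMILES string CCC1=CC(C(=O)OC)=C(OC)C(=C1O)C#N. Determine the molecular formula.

Walk through each heavy atom and fill implicit hydrogens from standard valence (C 4, N 3, O 2, S 2, halogen 1):
  atom 1: C, bond orders sum to 1 (valence 4) → 3 H
  atom 2: C, bond orders sum to 2 (valence 4) → 2 H
  atom 3: C, bond orders sum to 4 (valence 4) → 0 H
  atom 4: C, bond orders sum to 3 (valence 4) → 1 H
  atom 5: C, bond orders sum to 4 (valence 4) → 0 H
  atom 6: C, bond orders sum to 4 (valence 4) → 0 H
  atom 7: O, bond orders sum to 2 (valence 2) → 0 H
  atom 8: O, bond orders sum to 2 (valence 2) → 0 H
  atom 9: C, bond orders sum to 1 (valence 4) → 3 H
  atom 10: C, bond orders sum to 4 (valence 4) → 0 H
  atom 11: O, bond orders sum to 2 (valence 2) → 0 H
  atom 12: C, bond orders sum to 1 (valence 4) → 3 H
  atom 13: C, bond orders sum to 4 (valence 4) → 0 H
  atom 14: C, bond orders sum to 4 (valence 4) → 0 H
  atom 15: O, bond orders sum to 1 (valence 2) → 1 H
  atom 16: C, bond orders sum to 4 (valence 4) → 0 H
  atom 17: N, bond orders sum to 3 (valence 3) → 0 H
Totals → C:12, H:13, N:1, O:4.
In Hill order: C12H13NO4.

C12H13NO4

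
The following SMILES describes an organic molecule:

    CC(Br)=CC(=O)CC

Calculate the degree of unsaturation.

2

Degree of unsaturation = (number of rings) + (number of π bonds).
Ring closures in the SMILES: 0.
π bonds: 2 double bonds (each 1 DoU) → 2 DoU from unsaturation.
Total DoU = 0 + 2 = 2.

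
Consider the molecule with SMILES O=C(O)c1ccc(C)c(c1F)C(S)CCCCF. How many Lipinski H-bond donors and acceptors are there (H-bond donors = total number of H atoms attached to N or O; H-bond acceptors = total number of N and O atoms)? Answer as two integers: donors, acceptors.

Donors: find every N or O and count the H atoms it carries.
  atom 1 (O): bond orders sum to 2 → 0 H
  atom 3 (O): bond orders sum to 1 → 1 H
Lipinski HBD = 1.
Acceptors: N atoms = 0, O atoms = 2 → HBA = 2.

1, 2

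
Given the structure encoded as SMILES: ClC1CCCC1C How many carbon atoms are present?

Count every carbon token in the SMILES (each C, including those in ring-closure positions and inside branches).
Carbon count: 6.

6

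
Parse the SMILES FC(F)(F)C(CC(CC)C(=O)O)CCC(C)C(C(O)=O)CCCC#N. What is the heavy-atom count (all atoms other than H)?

25

Every atom symbol written in the SMILES (organic subset) is one heavy atom; implicit H are not written.
Heavy atoms by element → C:17, F:3, N:1, O:4.
Total: 25.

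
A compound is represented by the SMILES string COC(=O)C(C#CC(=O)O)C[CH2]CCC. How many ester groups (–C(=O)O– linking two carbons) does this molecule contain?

1

The ester motif appears at heavy-atom position 3 in the SMILES.
Other groups present: 1 alkyne, 1 carboxylic acid.
Ester count: 1.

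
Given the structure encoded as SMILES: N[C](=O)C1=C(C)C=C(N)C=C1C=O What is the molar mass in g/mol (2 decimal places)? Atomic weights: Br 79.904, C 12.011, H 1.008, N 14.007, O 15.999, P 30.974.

First, the molecular formula is C9H10N2O2 (counting implicit H from valence).
  C: 9 × 12.011 = 108.099
  H: 10 × 1.008 = 10.080
  N: 2 × 14.007 = 28.014
  O: 2 × 15.999 = 31.998
Sum: 9×12.011 + 10×1.008 + 2×14.007 + 2×15.999 = 178.191 → 178.19 g/mol.

178.19 g/mol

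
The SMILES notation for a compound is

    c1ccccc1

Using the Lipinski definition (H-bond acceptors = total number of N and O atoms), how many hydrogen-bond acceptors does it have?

N atoms: 0; O atoms: 0.
Lipinski HBA = 0 + 0 = 0.

0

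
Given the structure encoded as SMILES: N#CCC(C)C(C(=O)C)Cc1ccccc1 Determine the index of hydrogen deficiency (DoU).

7

Molecular formula: C14H17NO.
DoU = (2C + 2 + N − H − X) / 2, where X is the halogen count and O/S are ignored.
    = (2·14 + 2 + 1 − 17 − 0) / 2 = 14 / 2 = 7.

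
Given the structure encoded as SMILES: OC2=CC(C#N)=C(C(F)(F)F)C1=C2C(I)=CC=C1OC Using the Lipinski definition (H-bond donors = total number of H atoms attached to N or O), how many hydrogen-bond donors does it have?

Donors: find every N or O and count the H atoms it carries.
  atom 1 (O): bond orders sum to 1 → 1 H
  atom 6 (N): bond orders sum to 3 → 0 H
  atom 19 (O): bond orders sum to 2 → 0 H
Lipinski HBD = 1.

1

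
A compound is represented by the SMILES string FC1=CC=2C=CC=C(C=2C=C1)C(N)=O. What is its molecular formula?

Walk through each heavy atom and fill implicit hydrogens from standard valence (C 4, N 3, O 2, S 2, halogen 1):
  atom 1: F (halogen, monovalent) → 0 H
  atom 2: C, bond orders sum to 4 (valence 4) → 0 H
  atom 3: C, bond orders sum to 3 (valence 4) → 1 H
  atom 4: C, bond orders sum to 4 (valence 4) → 0 H
  atom 5: C, bond orders sum to 3 (valence 4) → 1 H
  atom 6: C, bond orders sum to 3 (valence 4) → 1 H
  atom 7: C, bond orders sum to 3 (valence 4) → 1 H
  atom 8: C, bond orders sum to 4 (valence 4) → 0 H
  atom 9: C, bond orders sum to 4 (valence 4) → 0 H
  atom 10: C, bond orders sum to 3 (valence 4) → 1 H
  atom 11: C, bond orders sum to 3 (valence 4) → 1 H
  atom 12: C, bond orders sum to 4 (valence 4) → 0 H
  atom 13: N, bond orders sum to 1 (valence 3) → 2 H
  atom 14: O, bond orders sum to 2 (valence 2) → 0 H
Totals → C:11, H:8, F:1, N:1, O:1.

C11H8FNO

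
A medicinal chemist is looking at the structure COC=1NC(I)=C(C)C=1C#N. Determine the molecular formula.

C7H7IN2O

Walk through each heavy atom and fill implicit hydrogens from standard valence (C 4, N 3, O 2, S 2, halogen 1):
  atom 1: C, bond orders sum to 1 (valence 4) → 3 H
  atom 2: O, bond orders sum to 2 (valence 2) → 0 H
  atom 3: C, bond orders sum to 4 (valence 4) → 0 H
  atom 4: N, bond orders sum to 2 (valence 3) → 1 H
  atom 5: C, bond orders sum to 4 (valence 4) → 0 H
  atom 6: I (halogen, monovalent) → 0 H
  atom 7: C, bond orders sum to 4 (valence 4) → 0 H
  atom 8: C, bond orders sum to 1 (valence 4) → 3 H
  atom 9: C, bond orders sum to 4 (valence 4) → 0 H
  atom 10: C, bond orders sum to 4 (valence 4) → 0 H
  atom 11: N, bond orders sum to 3 (valence 3) → 0 H
Totals → C:7, H:7, I:1, N:2, O:1.
In Hill order: C7H7IN2O.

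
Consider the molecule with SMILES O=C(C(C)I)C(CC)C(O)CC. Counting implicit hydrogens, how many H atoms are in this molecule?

Walk through each heavy atom and fill implicit hydrogens from standard valence (C 4, N 3, O 2, S 2, halogen 1):
  atom 1: O, bond orders sum to 2 (valence 2) → 0 H
  atom 2: C, bond orders sum to 4 (valence 4) → 0 H
  atom 3: C, bond orders sum to 3 (valence 4) → 1 H
  atom 4: C, bond orders sum to 1 (valence 4) → 3 H
  atom 5: I (halogen, monovalent) → 0 H
  atom 6: C, bond orders sum to 3 (valence 4) → 1 H
  atom 7: C, bond orders sum to 2 (valence 4) → 2 H
  atom 8: C, bond orders sum to 1 (valence 4) → 3 H
  atom 9: C, bond orders sum to 3 (valence 4) → 1 H
  atom 10: O, bond orders sum to 1 (valence 2) → 1 H
  atom 11: C, bond orders sum to 2 (valence 4) → 2 H
  atom 12: C, bond orders sum to 1 (valence 4) → 3 H
Total hydrogens: 17.

17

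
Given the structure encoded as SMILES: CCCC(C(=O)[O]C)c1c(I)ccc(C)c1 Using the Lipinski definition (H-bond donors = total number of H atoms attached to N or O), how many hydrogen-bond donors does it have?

0

Donors: find every N or O and count the H atoms it carries.
  atom 6 (O): bond orders sum to 2 → 0 H
  atom 7 (O): bond orders sum to 2 → 0 H
Lipinski HBD = 0.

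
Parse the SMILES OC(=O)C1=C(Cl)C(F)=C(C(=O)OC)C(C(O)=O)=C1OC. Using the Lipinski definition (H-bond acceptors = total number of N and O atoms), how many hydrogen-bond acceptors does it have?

N atoms: 0; O atoms: 7.
Lipinski HBA = 0 + 7 = 7.

7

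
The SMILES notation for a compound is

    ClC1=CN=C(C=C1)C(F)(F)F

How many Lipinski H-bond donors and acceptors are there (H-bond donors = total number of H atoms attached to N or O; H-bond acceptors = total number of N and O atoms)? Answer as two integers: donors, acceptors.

0, 1

Donors: find every N or O and count the H atoms it carries.
  atom 4 (N): bond orders sum to 3 → 0 H
Lipinski HBD = 0.
Acceptors: N atoms = 1, O atoms = 0 → HBA = 1.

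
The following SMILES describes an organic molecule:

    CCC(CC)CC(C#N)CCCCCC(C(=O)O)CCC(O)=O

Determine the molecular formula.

Walk through each heavy atom and fill implicit hydrogens from standard valence (C 4, N 3, O 2, S 2, halogen 1):
  atom 1: C, bond orders sum to 1 (valence 4) → 3 H
  atom 2: C, bond orders sum to 2 (valence 4) → 2 H
  atom 3: C, bond orders sum to 3 (valence 4) → 1 H
  atom 4: C, bond orders sum to 2 (valence 4) → 2 H
  atom 5: C, bond orders sum to 1 (valence 4) → 3 H
  atom 6: C, bond orders sum to 2 (valence 4) → 2 H
  atom 7: C, bond orders sum to 3 (valence 4) → 1 H
  atom 8: C, bond orders sum to 4 (valence 4) → 0 H
  atom 9: N, bond orders sum to 3 (valence 3) → 0 H
  atom 10: C, bond orders sum to 2 (valence 4) → 2 H
  atom 11: C, bond orders sum to 2 (valence 4) → 2 H
  atom 12: C, bond orders sum to 2 (valence 4) → 2 H
  atom 13: C, bond orders sum to 2 (valence 4) → 2 H
  atom 14: C, bond orders sum to 2 (valence 4) → 2 H
  atom 15: C, bond orders sum to 3 (valence 4) → 1 H
  atom 16: C, bond orders sum to 4 (valence 4) → 0 H
  atom 17: O, bond orders sum to 2 (valence 2) → 0 H
  atom 18: O, bond orders sum to 1 (valence 2) → 1 H
  atom 19: C, bond orders sum to 2 (valence 4) → 2 H
  atom 20: C, bond orders sum to 2 (valence 4) → 2 H
  atom 21: C, bond orders sum to 4 (valence 4) → 0 H
  atom 22: O, bond orders sum to 1 (valence 2) → 1 H
  atom 23: O, bond orders sum to 2 (valence 2) → 0 H
Totals → C:18, H:31, N:1, O:4.
In Hill order: C18H31NO4.

C18H31NO4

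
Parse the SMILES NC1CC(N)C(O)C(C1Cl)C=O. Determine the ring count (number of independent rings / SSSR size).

In SMILES, each pair of matching ring-closure digits denotes one ring-closing bond; the number of such bonds equals the number of independent rings.
Ring-closure bonds here: 1.

1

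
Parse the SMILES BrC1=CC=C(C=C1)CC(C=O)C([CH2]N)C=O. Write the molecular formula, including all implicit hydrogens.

C12H14BrNO2

Walk through each heavy atom and fill implicit hydrogens from standard valence (C 4, N 3, O 2, S 2, halogen 1):
  atom 1: Br (halogen, monovalent) → 0 H
  atom 2: C, bond orders sum to 4 (valence 4) → 0 H
  atom 3: C, bond orders sum to 3 (valence 4) → 1 H
  atom 4: C, bond orders sum to 3 (valence 4) → 1 H
  atom 5: C, bond orders sum to 4 (valence 4) → 0 H
  atom 6: C, bond orders sum to 3 (valence 4) → 1 H
  atom 7: C, bond orders sum to 3 (valence 4) → 1 H
  atom 8: C, bond orders sum to 2 (valence 4) → 2 H
  atom 9: C, bond orders sum to 3 (valence 4) → 1 H
  atom 10: C, bond orders sum to 3 (valence 4) → 1 H
  atom 11: O, bond orders sum to 2 (valence 2) → 0 H
  atom 12: C, bond orders sum to 3 (valence 4) → 1 H
  atom 13: C with explicit H count 2
  atom 14: N, bond orders sum to 1 (valence 3) → 2 H
  atom 15: C, bond orders sum to 3 (valence 4) → 1 H
  atom 16: O, bond orders sum to 2 (valence 2) → 0 H
Totals → C:12, H:14, Br:1, N:1, O:2.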